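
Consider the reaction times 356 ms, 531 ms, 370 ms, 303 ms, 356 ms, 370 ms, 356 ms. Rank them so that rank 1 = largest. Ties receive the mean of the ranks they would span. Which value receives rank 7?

303

Sorted (descending): 531, 370, 370, 356, 356, 356, 303
The 2 values of 370 occupy positions 2–3 → average rank (2+3)/2 = 2.5.
The 3 values of 356 occupy positions 4–6 → average rank 5.
Rank 7 → value 303.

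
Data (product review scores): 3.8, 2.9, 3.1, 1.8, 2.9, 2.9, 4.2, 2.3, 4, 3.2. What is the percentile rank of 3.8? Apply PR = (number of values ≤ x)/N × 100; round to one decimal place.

N = 10.
Strictly below 3.8: 7. Equal to 3.8: 1.
PR = 8/10 × 100 = 80.0

80.0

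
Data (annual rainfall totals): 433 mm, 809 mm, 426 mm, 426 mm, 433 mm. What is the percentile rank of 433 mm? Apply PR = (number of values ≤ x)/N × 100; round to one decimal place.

80.0

N = 5.
Strictly below 433: 2. Equal to 433: 2.
PR = 4/5 × 100 = 80.0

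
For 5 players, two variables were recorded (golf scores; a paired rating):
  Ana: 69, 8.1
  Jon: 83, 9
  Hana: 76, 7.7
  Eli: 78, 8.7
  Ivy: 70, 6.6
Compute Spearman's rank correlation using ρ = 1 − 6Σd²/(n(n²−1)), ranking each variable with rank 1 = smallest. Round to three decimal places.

Ranks of variable 1: 1, 5, 3, 4, 2
Ranks of variable 2: 3, 5, 2, 4, 1
d = r₁ − r₂: -2, 0, 1, 0, 1
d²: 4, 0, 1, 0, 1; Σd² = 6
ρ = 1 − 6·6/(5·24) = 1 − 36/120 = 0.700

0.700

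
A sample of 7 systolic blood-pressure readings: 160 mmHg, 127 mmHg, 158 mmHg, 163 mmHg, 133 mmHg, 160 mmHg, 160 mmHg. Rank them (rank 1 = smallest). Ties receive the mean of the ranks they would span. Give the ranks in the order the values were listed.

5, 1, 3, 7, 2, 5, 5

Sorted (ascending): 127, 133, 158, 160, 160, 160, 163
The 3 values of 160 occupy positions 4–6 → average rank 5.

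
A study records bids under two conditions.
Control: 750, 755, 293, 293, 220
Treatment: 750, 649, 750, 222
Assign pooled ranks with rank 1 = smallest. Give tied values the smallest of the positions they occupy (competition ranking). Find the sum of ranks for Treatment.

Sorted (ascending): 220, 222, 293, 293, 649, 750, 750, 750, 755
The 2 values of 293 occupy positions 3–4 → each gets rank 3.
The 3 values of 750 occupy positions 6–8 → each gets rank 6.
Treatment values → pooled ranks: 750→6, 649→5, 750→6, 222→2
Rank sum = 6 + 5 + 6 + 2 = 19

19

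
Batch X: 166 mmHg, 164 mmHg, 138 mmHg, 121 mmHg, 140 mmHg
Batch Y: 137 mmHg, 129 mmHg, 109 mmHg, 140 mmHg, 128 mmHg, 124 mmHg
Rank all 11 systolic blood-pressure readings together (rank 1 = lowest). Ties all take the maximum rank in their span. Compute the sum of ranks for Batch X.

39

Sorted (ascending): 109, 121, 124, 128, 129, 137, 138, 140, 140, 164, 166
The 2 values of 140 occupy positions 8–9 → each gets rank 9.
Batch X values → pooled ranks: 166→11, 164→10, 138→7, 121→2, 140→9
Rank sum = 11 + 10 + 7 + 2 + 9 = 39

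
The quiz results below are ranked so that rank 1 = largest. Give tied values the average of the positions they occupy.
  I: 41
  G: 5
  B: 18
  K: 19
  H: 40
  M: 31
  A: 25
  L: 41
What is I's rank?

Sorted (descending): 41, 41, 40, 31, 25, 19, 18, 5
The 2 values of 41 occupy positions 1–2 → average rank (1+2)/2 = 1.5.
I has value 41 → rank 1.5.

1.5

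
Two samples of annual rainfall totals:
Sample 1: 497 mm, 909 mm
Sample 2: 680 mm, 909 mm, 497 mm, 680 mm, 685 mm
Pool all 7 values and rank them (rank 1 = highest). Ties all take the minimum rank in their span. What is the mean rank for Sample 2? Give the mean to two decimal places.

3.60

Sorted (descending): 909, 909, 685, 680, 680, 497, 497
The 2 values of 909 occupy positions 1–2 → each gets rank 1.
The 2 values of 680 occupy positions 4–5 → each gets rank 4.
The 2 values of 497 occupy positions 6–7 → each gets rank 6.
Sample 2 values → pooled ranks: 680→4, 909→1, 497→6, 680→4, 685→3
Mean rank = (4 + 1 + 6 + 4 + 3) / 5 = 3.60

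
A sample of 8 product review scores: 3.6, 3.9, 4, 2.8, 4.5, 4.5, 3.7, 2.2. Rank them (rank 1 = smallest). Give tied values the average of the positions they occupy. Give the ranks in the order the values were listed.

3, 5, 6, 2, 7.5, 7.5, 4, 1

Sorted (ascending): 2.2, 2.8, 3.6, 3.7, 3.9, 4, 4.5, 4.5
The 2 values of 4.5 occupy positions 7–8 → average rank (7+8)/2 = 7.5.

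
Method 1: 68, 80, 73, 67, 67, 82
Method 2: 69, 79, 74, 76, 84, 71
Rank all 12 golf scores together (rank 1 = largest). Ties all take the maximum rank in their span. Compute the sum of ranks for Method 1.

46

Sorted (descending): 84, 82, 80, 79, 76, 74, 73, 71, 69, 68, 67, 67
The 2 values of 67 occupy positions 11–12 → each gets rank 12.
Method 1 values → pooled ranks: 68→10, 80→3, 73→7, 67→12, 67→12, 82→2
Rank sum = 10 + 3 + 7 + 12 + 12 + 2 = 46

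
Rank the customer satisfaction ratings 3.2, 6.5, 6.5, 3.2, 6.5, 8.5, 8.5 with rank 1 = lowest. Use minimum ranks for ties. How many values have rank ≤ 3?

5

Sorted (ascending): 3.2, 3.2, 6.5, 6.5, 6.5, 8.5, 8.5
The 2 values of 3.2 occupy positions 1–2 → each gets rank 1.
The 3 values of 6.5 occupy positions 3–5 → each gets rank 3.
The 2 values of 8.5 occupy positions 6–7 → each gets rank 6.
Ranks ≤ 3: {1, 1, 3, 3, 3} → 5 values.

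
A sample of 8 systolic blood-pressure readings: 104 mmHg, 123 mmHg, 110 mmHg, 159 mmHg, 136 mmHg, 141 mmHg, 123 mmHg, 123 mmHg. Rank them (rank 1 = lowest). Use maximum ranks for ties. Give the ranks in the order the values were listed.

1, 5, 2, 8, 6, 7, 5, 5

Sorted (ascending): 104, 110, 123, 123, 123, 136, 141, 159
The 3 values of 123 occupy positions 3–5 → each gets rank 5.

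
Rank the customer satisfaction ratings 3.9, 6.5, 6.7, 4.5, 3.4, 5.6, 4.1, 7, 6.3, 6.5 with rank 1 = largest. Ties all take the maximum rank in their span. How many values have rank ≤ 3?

2

Sorted (descending): 7, 6.7, 6.5, 6.5, 6.3, 5.6, 4.5, 4.1, 3.9, 3.4
The 2 values of 6.5 occupy positions 3–4 → each gets rank 4.
Ranks ≤ 3: {1, 2} → 2 values.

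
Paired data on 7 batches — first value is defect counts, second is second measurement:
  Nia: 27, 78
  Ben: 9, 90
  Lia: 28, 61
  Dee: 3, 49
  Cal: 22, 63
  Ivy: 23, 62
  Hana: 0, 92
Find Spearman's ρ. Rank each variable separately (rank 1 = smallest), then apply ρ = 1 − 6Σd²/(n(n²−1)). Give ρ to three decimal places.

Ranks of variable 1: 6, 3, 7, 2, 4, 5, 1
Ranks of variable 2: 5, 6, 2, 1, 4, 3, 7
d = r₁ − r₂: 1, -3, 5, 1, 0, 2, -6
d²: 1, 9, 25, 1, 0, 4, 36; Σd² = 76
ρ = 1 − 6·76/(7·48) = 1 − 456/336 = -0.357

-0.357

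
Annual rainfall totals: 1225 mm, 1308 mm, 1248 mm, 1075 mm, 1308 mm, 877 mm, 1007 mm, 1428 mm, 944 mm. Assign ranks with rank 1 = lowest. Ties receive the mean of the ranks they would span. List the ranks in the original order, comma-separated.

Sorted (ascending): 877, 944, 1007, 1075, 1225, 1248, 1308, 1308, 1428
The 2 values of 1308 occupy positions 7–8 → average rank (7+8)/2 = 7.5.

5, 7.5, 6, 4, 7.5, 1, 3, 9, 2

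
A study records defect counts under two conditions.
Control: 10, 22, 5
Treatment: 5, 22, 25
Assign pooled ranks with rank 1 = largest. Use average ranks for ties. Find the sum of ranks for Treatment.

Sorted (descending): 25, 22, 22, 10, 5, 5
The 2 values of 22 occupy positions 2–3 → average rank (2+3)/2 = 2.5.
The 2 values of 5 occupy positions 5–6 → average rank (5+6)/2 = 5.5.
Treatment values → pooled ranks: 5→5.5, 22→2.5, 25→1
Rank sum = 5.5 + 2.5 + 1 = 9

9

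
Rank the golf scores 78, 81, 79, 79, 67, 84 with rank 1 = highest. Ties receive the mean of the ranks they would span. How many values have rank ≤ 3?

2

Sorted (descending): 84, 81, 79, 79, 78, 67
The 2 values of 79 occupy positions 3–4 → average rank (3+4)/2 = 3.5.
Ranks ≤ 3: {1, 2} → 2 values.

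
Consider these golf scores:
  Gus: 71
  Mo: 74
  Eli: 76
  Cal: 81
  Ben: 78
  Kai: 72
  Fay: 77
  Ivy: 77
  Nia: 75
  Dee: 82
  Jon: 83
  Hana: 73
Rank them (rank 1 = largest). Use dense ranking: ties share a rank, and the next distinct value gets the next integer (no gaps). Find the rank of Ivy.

5

Sorted (descending): 83, 82, 81, 78, 77, 77, 76, 75, 74, 73, 72, 71
The 2 values of 77 share dense rank 5.
Remaining distinct values take the next consecutive integers.
Ivy has value 77 → rank 5.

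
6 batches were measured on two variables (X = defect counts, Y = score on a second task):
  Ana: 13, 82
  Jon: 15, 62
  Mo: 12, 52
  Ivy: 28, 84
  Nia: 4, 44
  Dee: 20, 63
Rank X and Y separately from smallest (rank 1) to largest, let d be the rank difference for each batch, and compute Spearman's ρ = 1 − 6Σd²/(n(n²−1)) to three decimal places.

Ranks of variable 1: 3, 4, 2, 6, 1, 5
Ranks of variable 2: 5, 3, 2, 6, 1, 4
d = r₁ − r₂: -2, 1, 0, 0, 0, 1
d²: 4, 1, 0, 0, 0, 1; Σd² = 6
ρ = 1 − 6·6/(6·35) = 1 − 36/210 = 0.829

0.829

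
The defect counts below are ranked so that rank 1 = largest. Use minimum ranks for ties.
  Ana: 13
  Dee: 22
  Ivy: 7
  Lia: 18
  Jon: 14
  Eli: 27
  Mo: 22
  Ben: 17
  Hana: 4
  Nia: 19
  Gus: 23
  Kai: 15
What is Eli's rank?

1

Sorted (descending): 27, 23, 22, 22, 19, 18, 17, 15, 14, 13, 7, 4
The 2 values of 22 occupy positions 3–4 → each gets rank 3.
Eli has value 27 → rank 1.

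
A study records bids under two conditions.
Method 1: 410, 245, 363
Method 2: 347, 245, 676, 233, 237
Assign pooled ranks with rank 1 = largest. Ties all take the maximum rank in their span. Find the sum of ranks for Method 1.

11

Sorted (descending): 676, 410, 363, 347, 245, 245, 237, 233
The 2 values of 245 occupy positions 5–6 → each gets rank 6.
Method 1 values → pooled ranks: 410→2, 245→6, 363→3
Rank sum = 2 + 6 + 3 = 11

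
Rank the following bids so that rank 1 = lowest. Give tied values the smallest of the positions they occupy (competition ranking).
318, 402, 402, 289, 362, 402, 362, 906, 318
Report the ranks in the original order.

Sorted (ascending): 289, 318, 318, 362, 362, 402, 402, 402, 906
The 2 values of 318 occupy positions 2–3 → each gets rank 2.
The 2 values of 362 occupy positions 4–5 → each gets rank 4.
The 3 values of 402 occupy positions 6–8 → each gets rank 6.

2, 6, 6, 1, 4, 6, 4, 9, 2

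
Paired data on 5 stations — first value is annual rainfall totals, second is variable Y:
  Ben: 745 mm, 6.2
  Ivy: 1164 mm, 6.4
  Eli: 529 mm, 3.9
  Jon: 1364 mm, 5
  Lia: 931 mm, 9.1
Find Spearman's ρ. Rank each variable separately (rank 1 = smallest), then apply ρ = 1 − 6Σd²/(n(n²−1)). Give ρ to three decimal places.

0.300

Ranks of variable 1: 2, 4, 1, 5, 3
Ranks of variable 2: 3, 4, 1, 2, 5
d = r₁ − r₂: -1, 0, 0, 3, -2
d²: 1, 0, 0, 9, 4; Σd² = 14
ρ = 1 − 6·14/(5·24) = 1 − 84/120 = 0.300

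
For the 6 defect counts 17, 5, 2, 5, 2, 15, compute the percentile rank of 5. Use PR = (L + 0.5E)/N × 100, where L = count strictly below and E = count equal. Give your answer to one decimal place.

50.0

N = 6.
Strictly below 5: 2. Equal to 5: 2.
PR = (2 + 0.5·2)/6 × 100 = 50.0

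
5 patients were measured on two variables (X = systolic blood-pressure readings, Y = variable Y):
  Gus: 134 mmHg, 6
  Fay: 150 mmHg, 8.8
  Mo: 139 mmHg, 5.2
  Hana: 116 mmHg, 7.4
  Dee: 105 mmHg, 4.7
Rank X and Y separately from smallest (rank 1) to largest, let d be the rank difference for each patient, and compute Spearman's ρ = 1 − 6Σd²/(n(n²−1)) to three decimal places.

Ranks of variable 1: 3, 5, 4, 2, 1
Ranks of variable 2: 3, 5, 2, 4, 1
d = r₁ − r₂: 0, 0, 2, -2, 0
d²: 0, 0, 4, 4, 0; Σd² = 8
ρ = 1 − 6·8/(5·24) = 1 − 48/120 = 0.600

0.600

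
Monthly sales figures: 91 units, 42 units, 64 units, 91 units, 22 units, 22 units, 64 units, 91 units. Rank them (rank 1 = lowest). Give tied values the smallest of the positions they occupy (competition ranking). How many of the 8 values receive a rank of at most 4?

Sorted (ascending): 22, 22, 42, 64, 64, 91, 91, 91
The 2 values of 22 occupy positions 1–2 → each gets rank 1.
The 2 values of 64 occupy positions 4–5 → each gets rank 4.
The 3 values of 91 occupy positions 6–8 → each gets rank 6.
Ranks ≤ 4: {1, 1, 3, 4, 4} → 5 values.

5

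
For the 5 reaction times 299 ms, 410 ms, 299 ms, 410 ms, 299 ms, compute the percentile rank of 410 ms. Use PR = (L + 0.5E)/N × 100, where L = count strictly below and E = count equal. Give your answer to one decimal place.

80.0

N = 5.
Strictly below 410: 3. Equal to 410: 2.
PR = (3 + 0.5·2)/5 × 100 = 80.0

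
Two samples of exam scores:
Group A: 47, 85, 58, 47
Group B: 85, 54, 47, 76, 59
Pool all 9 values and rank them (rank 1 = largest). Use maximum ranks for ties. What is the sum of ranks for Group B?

Sorted (descending): 85, 85, 76, 59, 58, 54, 47, 47, 47
The 2 values of 85 occupy positions 1–2 → each gets rank 2.
The 3 values of 47 occupy positions 7–9 → each gets rank 9.
Group B values → pooled ranks: 85→2, 54→6, 47→9, 76→3, 59→4
Rank sum = 2 + 6 + 9 + 3 + 4 = 24

24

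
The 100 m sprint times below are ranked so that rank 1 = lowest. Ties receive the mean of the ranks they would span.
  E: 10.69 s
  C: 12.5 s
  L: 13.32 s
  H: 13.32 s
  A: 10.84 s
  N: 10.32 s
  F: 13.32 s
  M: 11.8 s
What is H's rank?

Sorted (ascending): 10.32, 10.69, 10.84, 11.8, 12.5, 13.32, 13.32, 13.32
The 3 values of 13.32 occupy positions 6–8 → average rank 7.
H has value 13.32 s → rank 7.

7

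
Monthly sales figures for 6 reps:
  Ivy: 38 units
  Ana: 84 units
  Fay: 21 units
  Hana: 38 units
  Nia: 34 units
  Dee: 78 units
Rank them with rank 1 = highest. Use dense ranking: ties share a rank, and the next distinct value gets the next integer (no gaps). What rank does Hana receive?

3

Sorted (descending): 84, 78, 38, 38, 34, 21
The 2 values of 38 share dense rank 3.
Remaining distinct values take the next consecutive integers.
Hana has value 38 units → rank 3.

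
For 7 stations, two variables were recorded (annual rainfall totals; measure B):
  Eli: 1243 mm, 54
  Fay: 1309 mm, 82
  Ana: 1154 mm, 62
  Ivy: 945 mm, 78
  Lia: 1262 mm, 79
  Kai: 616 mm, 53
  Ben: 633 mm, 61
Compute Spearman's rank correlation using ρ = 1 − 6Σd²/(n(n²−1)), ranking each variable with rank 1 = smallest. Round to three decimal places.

Ranks of variable 1: 5, 7, 4, 3, 6, 1, 2
Ranks of variable 2: 2, 7, 4, 5, 6, 1, 3
d = r₁ − r₂: 3, 0, 0, -2, 0, 0, -1
d²: 9, 0, 0, 4, 0, 0, 1; Σd² = 14
ρ = 1 − 6·14/(7·48) = 1 − 84/336 = 0.750

0.750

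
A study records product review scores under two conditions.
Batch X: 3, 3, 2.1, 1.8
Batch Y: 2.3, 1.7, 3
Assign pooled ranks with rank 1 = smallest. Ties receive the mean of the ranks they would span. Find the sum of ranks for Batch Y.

11

Sorted (ascending): 1.7, 1.8, 2.1, 2.3, 3, 3, 3
The 3 values of 3 occupy positions 5–7 → average rank 6.
Batch Y values → pooled ranks: 2.3→4, 1.7→1, 3→6
Rank sum = 4 + 1 + 6 = 11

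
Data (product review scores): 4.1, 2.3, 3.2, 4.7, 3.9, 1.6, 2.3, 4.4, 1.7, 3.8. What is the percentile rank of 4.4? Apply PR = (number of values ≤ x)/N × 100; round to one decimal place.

N = 10.
Strictly below 4.4: 8. Equal to 4.4: 1.
PR = 9/10 × 100 = 90.0

90.0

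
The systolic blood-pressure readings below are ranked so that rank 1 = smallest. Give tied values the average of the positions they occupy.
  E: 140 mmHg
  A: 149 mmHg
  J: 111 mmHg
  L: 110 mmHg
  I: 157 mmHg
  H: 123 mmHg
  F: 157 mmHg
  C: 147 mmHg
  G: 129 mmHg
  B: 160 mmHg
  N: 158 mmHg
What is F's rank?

Sorted (ascending): 110, 111, 123, 129, 140, 147, 149, 157, 157, 158, 160
The 2 values of 157 occupy positions 8–9 → average rank (8+9)/2 = 8.5.
F has value 157 mmHg → rank 8.5.

8.5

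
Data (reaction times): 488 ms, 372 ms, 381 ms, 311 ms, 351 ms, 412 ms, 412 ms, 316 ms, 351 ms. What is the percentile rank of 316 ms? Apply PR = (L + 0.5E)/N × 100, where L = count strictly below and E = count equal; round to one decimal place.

16.7

N = 9.
Strictly below 316: 1. Equal to 316: 1.
PR = (1 + 0.5·1)/9 × 100 = 16.7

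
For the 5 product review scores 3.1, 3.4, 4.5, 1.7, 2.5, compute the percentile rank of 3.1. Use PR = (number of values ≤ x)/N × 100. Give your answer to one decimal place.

60.0

N = 5.
Strictly below 3.1: 2. Equal to 3.1: 1.
PR = 3/5 × 100 = 60.0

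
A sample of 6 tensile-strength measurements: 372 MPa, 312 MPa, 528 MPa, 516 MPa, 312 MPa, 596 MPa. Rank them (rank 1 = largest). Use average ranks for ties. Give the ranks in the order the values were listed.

Sorted (descending): 596, 528, 516, 372, 312, 312
The 2 values of 312 occupy positions 5–6 → average rank (5+6)/2 = 5.5.

4, 5.5, 2, 3, 5.5, 1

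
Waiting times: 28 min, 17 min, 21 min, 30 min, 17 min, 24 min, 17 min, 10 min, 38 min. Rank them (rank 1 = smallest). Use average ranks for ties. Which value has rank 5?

21

Sorted (ascending): 10, 17, 17, 17, 21, 24, 28, 30, 38
The 3 values of 17 occupy positions 2–4 → average rank 3.
Rank 5 → value 21.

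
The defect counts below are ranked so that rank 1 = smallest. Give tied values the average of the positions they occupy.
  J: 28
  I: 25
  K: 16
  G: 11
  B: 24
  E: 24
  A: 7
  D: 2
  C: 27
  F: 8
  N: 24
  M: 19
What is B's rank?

8

Sorted (ascending): 2, 7, 8, 11, 16, 19, 24, 24, 24, 25, 27, 28
The 3 values of 24 occupy positions 7–9 → average rank 8.
B has value 24 → rank 8.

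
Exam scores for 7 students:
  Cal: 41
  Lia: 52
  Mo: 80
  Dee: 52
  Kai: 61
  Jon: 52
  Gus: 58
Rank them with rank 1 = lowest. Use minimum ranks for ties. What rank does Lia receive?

Sorted (ascending): 41, 52, 52, 52, 58, 61, 80
The 3 values of 52 occupy positions 2–4 → each gets rank 2.
Lia has value 52 → rank 2.

2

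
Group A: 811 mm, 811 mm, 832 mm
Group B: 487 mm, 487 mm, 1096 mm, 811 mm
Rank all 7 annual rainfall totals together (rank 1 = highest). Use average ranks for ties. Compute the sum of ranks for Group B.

18

Sorted (descending): 1096, 832, 811, 811, 811, 487, 487
The 3 values of 811 occupy positions 3–5 → average rank 4.
The 2 values of 487 occupy positions 6–7 → average rank (6+7)/2 = 6.5.
Group B values → pooled ranks: 487→6.5, 487→6.5, 1096→1, 811→4
Rank sum = 6.5 + 6.5 + 1 + 4 = 18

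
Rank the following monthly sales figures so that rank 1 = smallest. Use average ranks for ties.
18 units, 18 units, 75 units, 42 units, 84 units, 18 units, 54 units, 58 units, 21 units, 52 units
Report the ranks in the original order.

2, 2, 9, 5, 10, 2, 7, 8, 4, 6

Sorted (ascending): 18, 18, 18, 21, 42, 52, 54, 58, 75, 84
The 3 values of 18 occupy positions 1–3 → average rank 2.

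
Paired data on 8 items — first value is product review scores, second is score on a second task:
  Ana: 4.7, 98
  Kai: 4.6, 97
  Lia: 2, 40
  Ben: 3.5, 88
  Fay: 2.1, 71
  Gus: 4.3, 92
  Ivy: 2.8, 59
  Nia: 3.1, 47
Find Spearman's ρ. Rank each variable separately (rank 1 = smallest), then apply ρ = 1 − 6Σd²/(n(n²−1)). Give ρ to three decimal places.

Ranks of variable 1: 8, 7, 1, 5, 2, 6, 3, 4
Ranks of variable 2: 8, 7, 1, 5, 4, 6, 3, 2
d = r₁ − r₂: 0, 0, 0, 0, -2, 0, 0, 2
d²: 0, 0, 0, 0, 4, 0, 0, 4; Σd² = 8
ρ = 1 − 6·8/(8·63) = 1 − 48/504 = 0.905

0.905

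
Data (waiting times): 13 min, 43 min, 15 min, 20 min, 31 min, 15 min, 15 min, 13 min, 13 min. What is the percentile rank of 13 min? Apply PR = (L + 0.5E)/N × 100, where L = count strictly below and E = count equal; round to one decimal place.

16.7

N = 9.
Strictly below 13: 0. Equal to 13: 3.
PR = (0 + 0.5·3)/9 × 100 = 16.7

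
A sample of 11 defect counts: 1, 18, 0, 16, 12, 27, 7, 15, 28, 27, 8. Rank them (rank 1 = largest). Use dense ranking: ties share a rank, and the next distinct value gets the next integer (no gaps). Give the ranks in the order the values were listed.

9, 3, 10, 4, 6, 2, 8, 5, 1, 2, 7

Sorted (descending): 28, 27, 27, 18, 16, 15, 12, 8, 7, 1, 0
The 2 values of 27 share dense rank 2.
Remaining distinct values take the next consecutive integers.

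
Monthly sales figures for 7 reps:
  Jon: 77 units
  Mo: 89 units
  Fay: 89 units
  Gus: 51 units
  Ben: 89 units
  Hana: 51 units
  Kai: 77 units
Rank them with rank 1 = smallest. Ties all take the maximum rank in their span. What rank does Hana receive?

2

Sorted (ascending): 51, 51, 77, 77, 89, 89, 89
The 2 values of 51 occupy positions 1–2 → each gets rank 2.
The 2 values of 77 occupy positions 3–4 → each gets rank 4.
The 3 values of 89 occupy positions 5–7 → each gets rank 7.
Hana has value 51 units → rank 2.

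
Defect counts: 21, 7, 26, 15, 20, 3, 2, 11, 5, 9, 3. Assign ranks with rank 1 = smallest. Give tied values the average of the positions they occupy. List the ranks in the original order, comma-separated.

Sorted (ascending): 2, 3, 3, 5, 7, 9, 11, 15, 20, 21, 26
The 2 values of 3 occupy positions 2–3 → average rank (2+3)/2 = 2.5.

10, 5, 11, 8, 9, 2.5, 1, 7, 4, 6, 2.5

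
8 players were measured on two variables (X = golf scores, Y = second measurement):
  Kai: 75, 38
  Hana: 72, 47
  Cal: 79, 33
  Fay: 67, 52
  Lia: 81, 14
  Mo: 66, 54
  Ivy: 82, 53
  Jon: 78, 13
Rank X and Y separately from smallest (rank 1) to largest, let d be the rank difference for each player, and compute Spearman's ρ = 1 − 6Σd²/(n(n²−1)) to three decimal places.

Ranks of variable 1: 4, 3, 6, 2, 7, 1, 8, 5
Ranks of variable 2: 4, 5, 3, 6, 2, 8, 7, 1
d = r₁ − r₂: 0, -2, 3, -4, 5, -7, 1, 4
d²: 0, 4, 9, 16, 25, 49, 1, 16; Σd² = 120
ρ = 1 − 6·120/(8·63) = 1 − 720/504 = -0.429

-0.429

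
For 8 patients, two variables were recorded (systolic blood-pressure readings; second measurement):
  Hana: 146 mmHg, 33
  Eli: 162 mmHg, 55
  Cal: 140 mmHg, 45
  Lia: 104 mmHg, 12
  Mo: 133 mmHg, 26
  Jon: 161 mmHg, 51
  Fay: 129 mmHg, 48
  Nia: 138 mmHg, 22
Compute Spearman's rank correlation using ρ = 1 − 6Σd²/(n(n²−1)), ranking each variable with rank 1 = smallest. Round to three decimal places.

Ranks of variable 1: 6, 8, 5, 1, 3, 7, 2, 4
Ranks of variable 2: 4, 8, 5, 1, 3, 7, 6, 2
d = r₁ − r₂: 2, 0, 0, 0, 0, 0, -4, 2
d²: 4, 0, 0, 0, 0, 0, 16, 4; Σd² = 24
ρ = 1 − 6·24/(8·63) = 1 − 144/504 = 0.714

0.714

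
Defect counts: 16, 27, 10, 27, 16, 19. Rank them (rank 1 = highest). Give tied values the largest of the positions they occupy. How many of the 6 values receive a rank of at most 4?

3

Sorted (descending): 27, 27, 19, 16, 16, 10
The 2 values of 27 occupy positions 1–2 → each gets rank 2.
The 2 values of 16 occupy positions 4–5 → each gets rank 5.
Ranks ≤ 4: {2, 2, 3} → 3 values.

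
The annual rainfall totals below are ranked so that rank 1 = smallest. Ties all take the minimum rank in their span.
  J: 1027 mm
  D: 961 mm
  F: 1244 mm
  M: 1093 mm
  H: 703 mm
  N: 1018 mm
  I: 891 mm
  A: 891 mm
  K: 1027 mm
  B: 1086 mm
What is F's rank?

10

Sorted (ascending): 703, 891, 891, 961, 1018, 1027, 1027, 1086, 1093, 1244
The 2 values of 891 occupy positions 2–3 → each gets rank 2.
The 2 values of 1027 occupy positions 6–7 → each gets rank 6.
F has value 1244 mm → rank 10.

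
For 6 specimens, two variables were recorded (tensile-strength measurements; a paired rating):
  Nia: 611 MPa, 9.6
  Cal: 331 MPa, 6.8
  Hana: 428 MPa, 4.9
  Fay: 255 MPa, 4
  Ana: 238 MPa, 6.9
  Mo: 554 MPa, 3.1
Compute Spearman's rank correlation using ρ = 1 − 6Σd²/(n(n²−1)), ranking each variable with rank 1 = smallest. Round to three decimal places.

0.029

Ranks of variable 1: 6, 3, 4, 2, 1, 5
Ranks of variable 2: 6, 4, 3, 2, 5, 1
d = r₁ − r₂: 0, -1, 1, 0, -4, 4
d²: 0, 1, 1, 0, 16, 16; Σd² = 34
ρ = 1 − 6·34/(6·35) = 1 − 204/210 = 0.029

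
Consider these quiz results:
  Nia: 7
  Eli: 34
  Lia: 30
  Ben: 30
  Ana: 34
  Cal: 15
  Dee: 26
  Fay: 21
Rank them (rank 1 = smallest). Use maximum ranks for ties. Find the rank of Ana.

Sorted (ascending): 7, 15, 21, 26, 30, 30, 34, 34
The 2 values of 30 occupy positions 5–6 → each gets rank 6.
The 2 values of 34 occupy positions 7–8 → each gets rank 8.
Ana has value 34 → rank 8.

8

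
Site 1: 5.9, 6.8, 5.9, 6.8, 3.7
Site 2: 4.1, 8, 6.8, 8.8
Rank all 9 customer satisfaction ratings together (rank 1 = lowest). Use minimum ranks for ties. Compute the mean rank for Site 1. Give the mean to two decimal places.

3.40

Sorted (ascending): 3.7, 4.1, 5.9, 5.9, 6.8, 6.8, 6.8, 8, 8.8
The 2 values of 5.9 occupy positions 3–4 → each gets rank 3.
The 3 values of 6.8 occupy positions 5–7 → each gets rank 5.
Site 1 values → pooled ranks: 5.9→3, 6.8→5, 5.9→3, 6.8→5, 3.7→1
Mean rank = (3 + 5 + 3 + 5 + 1) / 5 = 3.40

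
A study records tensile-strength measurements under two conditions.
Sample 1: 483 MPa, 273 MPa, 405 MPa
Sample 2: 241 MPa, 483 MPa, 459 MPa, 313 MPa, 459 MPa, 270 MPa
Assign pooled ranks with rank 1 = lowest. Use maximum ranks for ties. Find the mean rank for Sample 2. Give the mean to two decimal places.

Sorted (ascending): 241, 270, 273, 313, 405, 459, 459, 483, 483
The 2 values of 459 occupy positions 6–7 → each gets rank 7.
The 2 values of 483 occupy positions 8–9 → each gets rank 9.
Sample 2 values → pooled ranks: 241→1, 483→9, 459→7, 313→4, 459→7, 270→2
Mean rank = (1 + 9 + 7 + 4 + 7 + 2) / 6 = 5.00

5.00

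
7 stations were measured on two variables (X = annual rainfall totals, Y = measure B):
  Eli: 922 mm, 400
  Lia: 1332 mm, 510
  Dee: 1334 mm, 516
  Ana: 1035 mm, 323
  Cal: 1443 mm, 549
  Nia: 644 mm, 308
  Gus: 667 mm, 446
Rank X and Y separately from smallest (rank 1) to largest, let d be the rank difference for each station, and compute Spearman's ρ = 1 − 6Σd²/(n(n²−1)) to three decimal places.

0.857

Ranks of variable 1: 3, 5, 6, 4, 7, 1, 2
Ranks of variable 2: 3, 5, 6, 2, 7, 1, 4
d = r₁ − r₂: 0, 0, 0, 2, 0, 0, -2
d²: 0, 0, 0, 4, 0, 0, 4; Σd² = 8
ρ = 1 − 6·8/(7·48) = 1 − 48/336 = 0.857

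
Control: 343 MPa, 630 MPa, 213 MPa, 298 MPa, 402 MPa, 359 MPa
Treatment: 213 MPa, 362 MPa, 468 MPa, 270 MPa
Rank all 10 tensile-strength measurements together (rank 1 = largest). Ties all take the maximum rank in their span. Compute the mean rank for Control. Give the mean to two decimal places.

5.33

Sorted (descending): 630, 468, 402, 362, 359, 343, 298, 270, 213, 213
The 2 values of 213 occupy positions 9–10 → each gets rank 10.
Control values → pooled ranks: 343→6, 630→1, 213→10, 298→7, 402→3, 359→5
Mean rank = (6 + 1 + 10 + 7 + 3 + 5) / 6 = 5.33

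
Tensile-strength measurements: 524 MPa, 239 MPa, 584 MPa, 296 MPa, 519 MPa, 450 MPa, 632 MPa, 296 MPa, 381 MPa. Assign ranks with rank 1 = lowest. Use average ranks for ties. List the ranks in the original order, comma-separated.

7, 1, 8, 2.5, 6, 5, 9, 2.5, 4

Sorted (ascending): 239, 296, 296, 381, 450, 519, 524, 584, 632
The 2 values of 296 occupy positions 2–3 → average rank (2+3)/2 = 2.5.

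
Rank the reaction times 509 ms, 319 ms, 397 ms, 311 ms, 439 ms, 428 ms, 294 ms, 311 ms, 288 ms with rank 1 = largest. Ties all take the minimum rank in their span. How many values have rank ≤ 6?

7

Sorted (descending): 509, 439, 428, 397, 319, 311, 311, 294, 288
The 2 values of 311 occupy positions 6–7 → each gets rank 6.
Ranks ≤ 6: {1, 2, 3, 4, 5, 6, 6} → 7 values.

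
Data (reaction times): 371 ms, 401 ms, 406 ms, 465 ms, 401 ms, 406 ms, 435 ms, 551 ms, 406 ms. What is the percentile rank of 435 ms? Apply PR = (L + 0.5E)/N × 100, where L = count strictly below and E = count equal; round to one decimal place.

N = 9.
Strictly below 435: 6. Equal to 435: 1.
PR = (6 + 0.5·1)/9 × 100 = 72.2

72.2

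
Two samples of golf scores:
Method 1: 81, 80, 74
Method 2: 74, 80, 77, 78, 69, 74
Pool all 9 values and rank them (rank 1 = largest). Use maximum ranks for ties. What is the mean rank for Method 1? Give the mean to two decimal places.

4.00

Sorted (descending): 81, 80, 80, 78, 77, 74, 74, 74, 69
The 2 values of 80 occupy positions 2–3 → each gets rank 3.
The 3 values of 74 occupy positions 6–8 → each gets rank 8.
Method 1 values → pooled ranks: 81→1, 80→3, 74→8
Mean rank = (1 + 3 + 8) / 3 = 4.00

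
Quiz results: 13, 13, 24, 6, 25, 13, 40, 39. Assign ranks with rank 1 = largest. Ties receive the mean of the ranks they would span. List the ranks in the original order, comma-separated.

6, 6, 4, 8, 3, 6, 1, 2

Sorted (descending): 40, 39, 25, 24, 13, 13, 13, 6
The 3 values of 13 occupy positions 5–7 → average rank 6.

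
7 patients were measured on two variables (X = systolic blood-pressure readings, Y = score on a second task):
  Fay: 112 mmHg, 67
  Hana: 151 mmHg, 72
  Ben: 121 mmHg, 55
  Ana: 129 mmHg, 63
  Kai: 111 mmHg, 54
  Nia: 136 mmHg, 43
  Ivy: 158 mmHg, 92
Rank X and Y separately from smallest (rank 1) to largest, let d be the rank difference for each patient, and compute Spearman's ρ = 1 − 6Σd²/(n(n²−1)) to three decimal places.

0.536

Ranks of variable 1: 2, 6, 3, 4, 1, 5, 7
Ranks of variable 2: 5, 6, 3, 4, 2, 1, 7
d = r₁ − r₂: -3, 0, 0, 0, -1, 4, 0
d²: 9, 0, 0, 0, 1, 16, 0; Σd² = 26
ρ = 1 − 6·26/(7·48) = 1 − 156/336 = 0.536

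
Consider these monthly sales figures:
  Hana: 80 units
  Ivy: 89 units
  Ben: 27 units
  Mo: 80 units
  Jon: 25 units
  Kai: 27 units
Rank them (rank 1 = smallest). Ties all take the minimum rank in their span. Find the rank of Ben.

Sorted (ascending): 25, 27, 27, 80, 80, 89
The 2 values of 27 occupy positions 2–3 → each gets rank 2.
The 2 values of 80 occupy positions 4–5 → each gets rank 4.
Ben has value 27 units → rank 2.

2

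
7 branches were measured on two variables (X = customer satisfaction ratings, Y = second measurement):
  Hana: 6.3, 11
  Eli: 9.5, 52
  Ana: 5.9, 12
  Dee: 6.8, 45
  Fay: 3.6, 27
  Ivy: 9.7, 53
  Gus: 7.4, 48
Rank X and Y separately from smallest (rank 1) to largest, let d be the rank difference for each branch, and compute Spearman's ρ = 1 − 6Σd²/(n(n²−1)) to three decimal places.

Ranks of variable 1: 3, 6, 2, 4, 1, 7, 5
Ranks of variable 2: 1, 6, 2, 4, 3, 7, 5
d = r₁ − r₂: 2, 0, 0, 0, -2, 0, 0
d²: 4, 0, 0, 0, 4, 0, 0; Σd² = 8
ρ = 1 − 6·8/(7·48) = 1 − 48/336 = 0.857

0.857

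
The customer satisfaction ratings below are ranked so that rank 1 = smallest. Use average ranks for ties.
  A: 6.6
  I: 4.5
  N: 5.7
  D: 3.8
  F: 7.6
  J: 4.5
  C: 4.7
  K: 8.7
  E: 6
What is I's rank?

2.5

Sorted (ascending): 3.8, 4.5, 4.5, 4.7, 5.7, 6, 6.6, 7.6, 8.7
The 2 values of 4.5 occupy positions 2–3 → average rank (2+3)/2 = 2.5.
I has value 4.5 → rank 2.5.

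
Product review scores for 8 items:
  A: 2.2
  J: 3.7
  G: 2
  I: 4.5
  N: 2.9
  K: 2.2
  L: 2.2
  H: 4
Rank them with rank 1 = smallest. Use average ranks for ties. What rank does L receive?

Sorted (ascending): 2, 2.2, 2.2, 2.2, 2.9, 3.7, 4, 4.5
The 3 values of 2.2 occupy positions 2–4 → average rank 3.
L has value 2.2 → rank 3.

3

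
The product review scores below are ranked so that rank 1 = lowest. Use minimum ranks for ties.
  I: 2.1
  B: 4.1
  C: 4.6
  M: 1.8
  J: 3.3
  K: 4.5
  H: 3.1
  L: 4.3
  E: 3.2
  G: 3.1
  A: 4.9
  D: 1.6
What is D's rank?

1

Sorted (ascending): 1.6, 1.8, 2.1, 3.1, 3.1, 3.2, 3.3, 4.1, 4.3, 4.5, 4.6, 4.9
The 2 values of 3.1 occupy positions 4–5 → each gets rank 4.
D has value 1.6 → rank 1.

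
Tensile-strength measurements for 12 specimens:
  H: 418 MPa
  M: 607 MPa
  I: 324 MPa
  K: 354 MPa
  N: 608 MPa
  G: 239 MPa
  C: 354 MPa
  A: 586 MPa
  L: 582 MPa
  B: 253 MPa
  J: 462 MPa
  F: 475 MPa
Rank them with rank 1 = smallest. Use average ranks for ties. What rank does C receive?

4.5

Sorted (ascending): 239, 253, 324, 354, 354, 418, 462, 475, 582, 586, 607, 608
The 2 values of 354 occupy positions 4–5 → average rank (4+5)/2 = 4.5.
C has value 354 MPa → rank 4.5.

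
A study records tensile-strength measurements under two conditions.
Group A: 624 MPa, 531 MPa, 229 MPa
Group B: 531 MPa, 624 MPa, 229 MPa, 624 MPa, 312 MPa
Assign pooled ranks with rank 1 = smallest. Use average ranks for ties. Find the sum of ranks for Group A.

Sorted (ascending): 229, 229, 312, 531, 531, 624, 624, 624
The 2 values of 229 occupy positions 1–2 → average rank (1+2)/2 = 1.5.
The 2 values of 531 occupy positions 4–5 → average rank (4+5)/2 = 4.5.
The 3 values of 624 occupy positions 6–8 → average rank 7.
Group A values → pooled ranks: 624→7, 531→4.5, 229→1.5
Rank sum = 7 + 4.5 + 1.5 = 13

13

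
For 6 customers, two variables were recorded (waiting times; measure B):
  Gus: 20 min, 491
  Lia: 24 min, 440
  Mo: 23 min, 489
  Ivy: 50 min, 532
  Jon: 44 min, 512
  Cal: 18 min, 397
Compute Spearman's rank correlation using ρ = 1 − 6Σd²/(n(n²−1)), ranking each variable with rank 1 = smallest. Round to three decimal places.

0.771

Ranks of variable 1: 2, 4, 3, 6, 5, 1
Ranks of variable 2: 4, 2, 3, 6, 5, 1
d = r₁ − r₂: -2, 2, 0, 0, 0, 0
d²: 4, 4, 0, 0, 0, 0; Σd² = 8
ρ = 1 − 6·8/(6·35) = 1 − 48/210 = 0.771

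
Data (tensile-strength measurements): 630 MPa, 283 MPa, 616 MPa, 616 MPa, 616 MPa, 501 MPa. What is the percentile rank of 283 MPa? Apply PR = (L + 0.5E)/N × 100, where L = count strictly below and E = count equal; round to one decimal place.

8.3

N = 6.
Strictly below 283: 0. Equal to 283: 1.
PR = (0 + 0.5·1)/6 × 100 = 8.3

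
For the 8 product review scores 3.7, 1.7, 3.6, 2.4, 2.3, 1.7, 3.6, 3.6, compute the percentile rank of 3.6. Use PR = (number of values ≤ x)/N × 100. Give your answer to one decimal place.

87.5

N = 8.
Strictly below 3.6: 4. Equal to 3.6: 3.
PR = 7/8 × 100 = 87.5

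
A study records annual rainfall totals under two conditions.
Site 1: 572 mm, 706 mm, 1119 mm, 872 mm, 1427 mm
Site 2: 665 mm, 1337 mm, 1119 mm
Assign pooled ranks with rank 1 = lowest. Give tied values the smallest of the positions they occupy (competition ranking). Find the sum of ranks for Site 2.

Sorted (ascending): 572, 665, 706, 872, 1119, 1119, 1337, 1427
The 2 values of 1119 occupy positions 5–6 → each gets rank 5.
Site 2 values → pooled ranks: 665→2, 1337→7, 1119→5
Rank sum = 2 + 7 + 5 = 14

14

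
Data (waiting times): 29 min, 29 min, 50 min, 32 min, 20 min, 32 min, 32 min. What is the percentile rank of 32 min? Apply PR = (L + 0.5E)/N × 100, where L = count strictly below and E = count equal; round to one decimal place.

64.3

N = 7.
Strictly below 32: 3. Equal to 32: 3.
PR = (3 + 0.5·3)/7 × 100 = 64.3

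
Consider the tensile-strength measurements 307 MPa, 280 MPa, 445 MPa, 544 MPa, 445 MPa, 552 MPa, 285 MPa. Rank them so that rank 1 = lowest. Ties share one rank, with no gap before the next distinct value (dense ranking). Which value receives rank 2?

285

Sorted (ascending): 280, 285, 307, 445, 445, 544, 552
The 2 values of 445 share dense rank 4.
Remaining distinct values take the next consecutive integers.
Rank 2 → value 285.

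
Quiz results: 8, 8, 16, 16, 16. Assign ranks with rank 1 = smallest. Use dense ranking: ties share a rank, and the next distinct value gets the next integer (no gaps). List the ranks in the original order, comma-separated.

1, 1, 2, 2, 2

Sorted (ascending): 8, 8, 16, 16, 16
The 2 values of 8 share dense rank 1.
The 3 values of 16 share dense rank 2.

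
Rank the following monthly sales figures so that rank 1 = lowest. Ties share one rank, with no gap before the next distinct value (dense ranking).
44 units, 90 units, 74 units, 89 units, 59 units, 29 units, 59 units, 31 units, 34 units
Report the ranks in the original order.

4, 8, 6, 7, 5, 1, 5, 2, 3

Sorted (ascending): 29, 31, 34, 44, 59, 59, 74, 89, 90
The 2 values of 59 share dense rank 5.
Remaining distinct values take the next consecutive integers.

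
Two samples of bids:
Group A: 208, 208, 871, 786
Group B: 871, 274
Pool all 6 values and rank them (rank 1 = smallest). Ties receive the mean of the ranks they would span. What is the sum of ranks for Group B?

Sorted (ascending): 208, 208, 274, 786, 871, 871
The 2 values of 208 occupy positions 1–2 → average rank (1+2)/2 = 1.5.
The 2 values of 871 occupy positions 5–6 → average rank (5+6)/2 = 5.5.
Group B values → pooled ranks: 871→5.5, 274→3
Rank sum = 5.5 + 3 = 8.5

8.5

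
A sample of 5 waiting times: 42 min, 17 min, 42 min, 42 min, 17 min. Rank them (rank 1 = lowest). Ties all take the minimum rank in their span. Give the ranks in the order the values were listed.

3, 1, 3, 3, 1

Sorted (ascending): 17, 17, 42, 42, 42
The 2 values of 17 occupy positions 1–2 → each gets rank 1.
The 3 values of 42 occupy positions 3–5 → each gets rank 3.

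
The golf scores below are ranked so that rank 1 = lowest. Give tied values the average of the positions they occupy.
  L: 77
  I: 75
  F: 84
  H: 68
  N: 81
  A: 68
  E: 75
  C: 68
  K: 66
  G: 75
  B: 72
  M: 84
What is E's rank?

7

Sorted (ascending): 66, 68, 68, 68, 72, 75, 75, 75, 77, 81, 84, 84
The 3 values of 68 occupy positions 2–4 → average rank 3.
The 3 values of 75 occupy positions 6–8 → average rank 7.
The 2 values of 84 occupy positions 11–12 → average rank (11+12)/2 = 11.5.
E has value 75 → rank 7.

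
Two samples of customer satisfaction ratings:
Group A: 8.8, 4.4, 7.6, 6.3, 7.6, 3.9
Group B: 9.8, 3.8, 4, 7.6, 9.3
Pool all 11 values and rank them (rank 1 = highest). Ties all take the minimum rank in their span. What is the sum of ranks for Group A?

Sorted (descending): 9.8, 9.3, 8.8, 7.6, 7.6, 7.6, 6.3, 4.4, 4, 3.9, 3.8
The 3 values of 7.6 occupy positions 4–6 → each gets rank 4.
Group A values → pooled ranks: 8.8→3, 4.4→8, 7.6→4, 6.3→7, 7.6→4, 3.9→10
Rank sum = 3 + 8 + 4 + 7 + 4 + 10 = 36

36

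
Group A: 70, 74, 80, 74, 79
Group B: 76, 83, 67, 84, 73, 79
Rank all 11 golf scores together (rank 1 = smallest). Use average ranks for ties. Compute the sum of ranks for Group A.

Sorted (ascending): 67, 70, 73, 74, 74, 76, 79, 79, 80, 83, 84
The 2 values of 74 occupy positions 4–5 → average rank (4+5)/2 = 4.5.
The 2 values of 79 occupy positions 7–8 → average rank (7+8)/2 = 7.5.
Group A values → pooled ranks: 70→2, 74→4.5, 80→9, 74→4.5, 79→7.5
Rank sum = 2 + 4.5 + 9 + 4.5 + 7.5 = 27.5

27.5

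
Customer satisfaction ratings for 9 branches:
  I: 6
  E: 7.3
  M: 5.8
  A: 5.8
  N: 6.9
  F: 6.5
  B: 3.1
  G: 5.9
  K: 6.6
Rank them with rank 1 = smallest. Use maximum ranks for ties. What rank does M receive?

Sorted (ascending): 3.1, 5.8, 5.8, 5.9, 6, 6.5, 6.6, 6.9, 7.3
The 2 values of 5.8 occupy positions 2–3 → each gets rank 3.
M has value 5.8 → rank 3.

3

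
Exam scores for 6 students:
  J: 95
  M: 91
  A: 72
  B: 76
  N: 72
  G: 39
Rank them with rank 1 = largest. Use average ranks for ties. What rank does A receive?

Sorted (descending): 95, 91, 76, 72, 72, 39
The 2 values of 72 occupy positions 4–5 → average rank (4+5)/2 = 4.5.
A has value 72 → rank 4.5.

4.5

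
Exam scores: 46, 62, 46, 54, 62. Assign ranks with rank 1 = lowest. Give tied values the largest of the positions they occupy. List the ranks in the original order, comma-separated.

2, 5, 2, 3, 5

Sorted (ascending): 46, 46, 54, 62, 62
The 2 values of 46 occupy positions 1–2 → each gets rank 2.
The 2 values of 62 occupy positions 4–5 → each gets rank 5.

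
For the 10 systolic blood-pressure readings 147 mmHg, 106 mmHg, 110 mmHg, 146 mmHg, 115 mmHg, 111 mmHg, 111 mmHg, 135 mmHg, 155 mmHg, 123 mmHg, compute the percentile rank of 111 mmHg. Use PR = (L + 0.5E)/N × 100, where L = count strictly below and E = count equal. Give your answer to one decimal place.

N = 10.
Strictly below 111: 2. Equal to 111: 2.
PR = (2 + 0.5·2)/10 × 100 = 30.0

30.0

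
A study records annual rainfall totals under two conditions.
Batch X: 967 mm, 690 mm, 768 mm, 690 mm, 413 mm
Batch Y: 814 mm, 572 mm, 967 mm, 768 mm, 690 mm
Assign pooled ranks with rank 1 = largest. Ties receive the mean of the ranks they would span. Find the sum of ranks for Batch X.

30

Sorted (descending): 967, 967, 814, 768, 768, 690, 690, 690, 572, 413
The 2 values of 967 occupy positions 1–2 → average rank (1+2)/2 = 1.5.
The 2 values of 768 occupy positions 4–5 → average rank (4+5)/2 = 4.5.
The 3 values of 690 occupy positions 6–8 → average rank 7.
Batch X values → pooled ranks: 967→1.5, 690→7, 768→4.5, 690→7, 413→10
Rank sum = 1.5 + 7 + 4.5 + 7 + 10 = 30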